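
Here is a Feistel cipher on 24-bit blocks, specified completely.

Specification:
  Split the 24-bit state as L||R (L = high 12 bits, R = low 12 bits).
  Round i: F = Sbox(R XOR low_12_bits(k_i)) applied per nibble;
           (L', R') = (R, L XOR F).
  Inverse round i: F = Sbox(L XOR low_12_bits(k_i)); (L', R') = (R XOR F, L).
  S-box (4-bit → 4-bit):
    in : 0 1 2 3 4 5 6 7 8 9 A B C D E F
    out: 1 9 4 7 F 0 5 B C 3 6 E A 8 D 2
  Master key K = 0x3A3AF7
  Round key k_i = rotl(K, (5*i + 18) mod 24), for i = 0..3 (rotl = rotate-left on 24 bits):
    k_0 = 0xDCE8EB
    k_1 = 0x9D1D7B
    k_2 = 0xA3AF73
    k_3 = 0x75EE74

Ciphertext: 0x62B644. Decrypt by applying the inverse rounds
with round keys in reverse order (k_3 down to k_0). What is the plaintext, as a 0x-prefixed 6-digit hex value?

0xC81407

s_0 = ciphertext = 0x62B644
s_1 = InvRound(s_0, k_3) = 0xA4662B
s_2 = InvRound(s_1, k_2) = 0x65BA46
s_3 = InvRound(s_2, k_1) = 0x40765B
s_4 = InvRound(s_3, k_0) = 0xC81407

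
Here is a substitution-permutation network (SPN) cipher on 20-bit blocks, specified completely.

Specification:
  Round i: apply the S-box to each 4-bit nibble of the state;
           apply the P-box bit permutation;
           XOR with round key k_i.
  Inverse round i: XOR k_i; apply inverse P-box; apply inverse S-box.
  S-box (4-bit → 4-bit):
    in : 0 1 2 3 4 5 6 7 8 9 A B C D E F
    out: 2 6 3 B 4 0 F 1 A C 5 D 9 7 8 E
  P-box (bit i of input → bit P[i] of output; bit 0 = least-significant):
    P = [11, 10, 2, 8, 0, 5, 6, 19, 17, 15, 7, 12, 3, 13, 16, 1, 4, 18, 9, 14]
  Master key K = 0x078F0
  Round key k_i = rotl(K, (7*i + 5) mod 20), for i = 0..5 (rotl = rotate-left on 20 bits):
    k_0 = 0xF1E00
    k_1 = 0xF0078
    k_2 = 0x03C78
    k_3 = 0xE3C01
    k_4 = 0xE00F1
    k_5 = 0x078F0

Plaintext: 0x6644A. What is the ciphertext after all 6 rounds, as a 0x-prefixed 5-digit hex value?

s_0 = plaintext = 0x6644A
s_1 = Round(s_0, k_0) = 0xA74DE
s_2 = Round(s_1, k_1) = 0xF0381
s_3 = Round(s_2, k_2) = 0xECA5C
s_4 = Round(s_3, k_3) = 0xC758B
s_5 = Round(s_4, k_4) = 0x649CD
s_6 = Round(s_5, k_5) = 0xD2665

0xD2665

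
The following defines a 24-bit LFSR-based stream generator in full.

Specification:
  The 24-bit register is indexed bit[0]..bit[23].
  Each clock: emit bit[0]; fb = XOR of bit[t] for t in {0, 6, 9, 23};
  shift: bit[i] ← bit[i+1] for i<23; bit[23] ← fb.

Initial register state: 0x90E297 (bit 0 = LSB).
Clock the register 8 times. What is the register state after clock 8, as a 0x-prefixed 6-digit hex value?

0xDB90E2

reg_0 = 0x90E297
clock 1: out=1, reg = 0xC8714B
clock 2: out=1, reg = 0xE438A5
clock 3: out=1, reg = 0x721C52
clock 4: out=0, reg = 0xB90E29
clock 5: out=1, reg = 0xDC8714
clock 6: out=0, reg = 0x6E438A
clock 7: out=0, reg = 0xB721C5
clock 8: out=1, reg = 0xDB90E2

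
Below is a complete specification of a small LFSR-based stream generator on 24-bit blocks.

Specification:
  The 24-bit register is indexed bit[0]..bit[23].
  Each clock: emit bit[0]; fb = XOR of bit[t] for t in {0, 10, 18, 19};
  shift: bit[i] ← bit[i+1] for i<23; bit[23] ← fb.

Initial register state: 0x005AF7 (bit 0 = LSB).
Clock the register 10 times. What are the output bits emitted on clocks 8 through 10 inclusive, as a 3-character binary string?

reg_0 = 0x005AF7
clock 1: out=1, reg = 0x802D7B
clock 2: out=1, reg = 0x4016BD
clock 3: out=1, reg = 0x200B5E
clock 4: out=0, reg = 0x1005AF
clock 5: out=1, reg = 0x0802D7
clock 6: out=1, reg = 0x04016B
clock 7: out=1, reg = 0x0200B5
clock 8: out=1, reg = 0x81005A
clock 9: out=0, reg = 0x40802D
clock 10: out=1, reg = 0xA04016

101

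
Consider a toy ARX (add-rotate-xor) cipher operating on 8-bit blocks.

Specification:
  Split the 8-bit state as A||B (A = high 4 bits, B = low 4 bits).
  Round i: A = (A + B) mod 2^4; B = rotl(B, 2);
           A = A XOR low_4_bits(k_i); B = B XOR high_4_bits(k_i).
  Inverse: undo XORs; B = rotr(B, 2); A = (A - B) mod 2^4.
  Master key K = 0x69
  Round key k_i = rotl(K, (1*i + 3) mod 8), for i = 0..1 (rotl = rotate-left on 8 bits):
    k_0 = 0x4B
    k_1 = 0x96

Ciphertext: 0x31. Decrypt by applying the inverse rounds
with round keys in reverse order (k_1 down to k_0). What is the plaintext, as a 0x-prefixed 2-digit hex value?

0xF9

s_0 = ciphertext = 0x31
s_1 = InvRound(s_0, k_1) = 0x32
s_2 = InvRound(s_1, k_0) = 0xF9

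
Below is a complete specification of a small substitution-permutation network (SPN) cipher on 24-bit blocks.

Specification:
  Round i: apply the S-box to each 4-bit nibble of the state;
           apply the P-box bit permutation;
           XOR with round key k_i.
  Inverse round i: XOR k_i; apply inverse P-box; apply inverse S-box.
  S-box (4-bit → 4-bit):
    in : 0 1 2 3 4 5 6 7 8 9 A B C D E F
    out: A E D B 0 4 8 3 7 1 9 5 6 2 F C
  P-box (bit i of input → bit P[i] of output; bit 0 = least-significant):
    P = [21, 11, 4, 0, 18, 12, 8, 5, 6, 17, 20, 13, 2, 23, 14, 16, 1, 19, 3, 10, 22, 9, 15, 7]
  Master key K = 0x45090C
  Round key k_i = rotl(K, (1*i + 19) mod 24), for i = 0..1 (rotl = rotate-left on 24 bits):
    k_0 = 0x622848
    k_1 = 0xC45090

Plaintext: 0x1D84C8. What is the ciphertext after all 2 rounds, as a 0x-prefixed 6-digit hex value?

s_0 = plaintext = 0x1D84C8
s_1 = Round(s_0, k_0) = 0xCAF3DC
s_2 = Round(s_1, k_1) = 0xC7AEC2

0xC7AEC2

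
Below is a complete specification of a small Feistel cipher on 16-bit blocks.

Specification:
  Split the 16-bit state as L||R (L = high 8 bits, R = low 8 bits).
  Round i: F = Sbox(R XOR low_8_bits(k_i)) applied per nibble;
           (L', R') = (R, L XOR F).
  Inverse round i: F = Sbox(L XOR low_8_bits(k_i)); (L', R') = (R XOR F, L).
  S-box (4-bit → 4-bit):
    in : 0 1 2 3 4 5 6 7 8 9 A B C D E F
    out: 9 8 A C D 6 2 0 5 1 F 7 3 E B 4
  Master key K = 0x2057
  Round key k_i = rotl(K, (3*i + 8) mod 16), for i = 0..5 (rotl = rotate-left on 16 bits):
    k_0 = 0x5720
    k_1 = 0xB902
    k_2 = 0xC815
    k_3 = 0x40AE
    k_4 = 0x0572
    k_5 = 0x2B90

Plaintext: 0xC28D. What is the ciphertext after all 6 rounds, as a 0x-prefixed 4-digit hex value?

0x5430

s_0 = plaintext = 0xC28D
s_1 = Round(s_0, k_0) = 0x8D3C
s_2 = Round(s_1, k_1) = 0x3C46
s_3 = Round(s_2, k_2) = 0x4650
s_4 = Round(s_3, k_3) = 0x500D
s_5 = Round(s_4, k_4) = 0x0D54
s_6 = Round(s_5, k_5) = 0x5430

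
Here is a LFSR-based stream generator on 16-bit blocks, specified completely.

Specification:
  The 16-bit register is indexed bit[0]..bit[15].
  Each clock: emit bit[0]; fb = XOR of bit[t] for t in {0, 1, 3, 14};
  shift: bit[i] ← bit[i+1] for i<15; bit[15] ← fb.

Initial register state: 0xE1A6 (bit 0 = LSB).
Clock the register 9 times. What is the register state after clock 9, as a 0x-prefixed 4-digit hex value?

0x7570

reg_0 = 0xE1A6
clock 1: out=0, reg = 0x70D3
clock 2: out=1, reg = 0xB869
clock 3: out=1, reg = 0x5C34
clock 4: out=0, reg = 0xAE1A
clock 5: out=0, reg = 0x570D
clock 6: out=1, reg = 0xAB86
clock 7: out=0, reg = 0xD5C3
clock 8: out=1, reg = 0xEAE1
clock 9: out=1, reg = 0x7570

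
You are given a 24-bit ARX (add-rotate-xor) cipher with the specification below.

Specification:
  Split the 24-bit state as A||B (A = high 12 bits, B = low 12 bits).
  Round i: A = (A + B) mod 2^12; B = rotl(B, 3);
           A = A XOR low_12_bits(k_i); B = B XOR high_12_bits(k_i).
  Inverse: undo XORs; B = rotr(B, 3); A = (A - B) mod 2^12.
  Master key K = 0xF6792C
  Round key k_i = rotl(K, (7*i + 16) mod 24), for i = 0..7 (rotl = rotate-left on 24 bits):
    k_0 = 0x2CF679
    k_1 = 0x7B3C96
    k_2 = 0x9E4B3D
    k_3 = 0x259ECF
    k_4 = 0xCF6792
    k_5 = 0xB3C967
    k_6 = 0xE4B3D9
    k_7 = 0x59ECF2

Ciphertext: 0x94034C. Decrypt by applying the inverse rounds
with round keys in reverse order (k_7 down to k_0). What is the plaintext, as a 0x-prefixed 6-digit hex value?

s_0 = ciphertext = 0x94034C
s_1 = InvRound(s_0, k_7) = 0x0D84DA
s_2 = InvRound(s_1, k_6) = 0xFAF352
s_3 = InvRound(s_2, k_5) = 0x9BBD0D
s_4 = InvRound(s_3, k_4) = 0x7EA63F
s_5 = InvRound(s_4, k_3) = 0xC99C8C
s_6 = InvRound(s_5, k_2) = 0x6F70AD
s_7 = InvRound(s_6, k_1) = 0xD7ECE3
s_8 = InvRound(s_7, k_0) = 0x1429C5

0x1429C5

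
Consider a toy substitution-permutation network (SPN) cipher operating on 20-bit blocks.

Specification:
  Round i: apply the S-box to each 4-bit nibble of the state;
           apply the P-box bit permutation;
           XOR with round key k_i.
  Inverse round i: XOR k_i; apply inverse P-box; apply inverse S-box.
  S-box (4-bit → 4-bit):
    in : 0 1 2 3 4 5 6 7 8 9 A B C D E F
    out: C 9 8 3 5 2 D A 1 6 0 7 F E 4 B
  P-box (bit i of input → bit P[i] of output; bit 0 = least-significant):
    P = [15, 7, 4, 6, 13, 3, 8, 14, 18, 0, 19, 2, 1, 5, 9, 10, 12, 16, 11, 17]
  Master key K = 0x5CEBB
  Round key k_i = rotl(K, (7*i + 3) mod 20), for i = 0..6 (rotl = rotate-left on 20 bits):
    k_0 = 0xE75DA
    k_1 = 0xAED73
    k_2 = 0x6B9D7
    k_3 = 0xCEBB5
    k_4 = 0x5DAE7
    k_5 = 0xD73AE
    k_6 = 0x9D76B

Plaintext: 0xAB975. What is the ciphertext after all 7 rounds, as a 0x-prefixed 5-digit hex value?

0x2CC3F

s_0 = plaintext = 0xAB975
s_1 = Round(s_0, k_0) = 0x63771
s_2 = Round(s_1, k_1) = 0x8351C
s_3 = Round(s_2, k_2) = 0x64924
s_4 = Round(s_3, k_3) = 0x631A6
s_5 = Round(s_4, k_4) = 0x34291
s_6 = Round(s_5, k_5) = 0xCE0E0
s_7 = Round(s_6, k_6) = 0x2CC3F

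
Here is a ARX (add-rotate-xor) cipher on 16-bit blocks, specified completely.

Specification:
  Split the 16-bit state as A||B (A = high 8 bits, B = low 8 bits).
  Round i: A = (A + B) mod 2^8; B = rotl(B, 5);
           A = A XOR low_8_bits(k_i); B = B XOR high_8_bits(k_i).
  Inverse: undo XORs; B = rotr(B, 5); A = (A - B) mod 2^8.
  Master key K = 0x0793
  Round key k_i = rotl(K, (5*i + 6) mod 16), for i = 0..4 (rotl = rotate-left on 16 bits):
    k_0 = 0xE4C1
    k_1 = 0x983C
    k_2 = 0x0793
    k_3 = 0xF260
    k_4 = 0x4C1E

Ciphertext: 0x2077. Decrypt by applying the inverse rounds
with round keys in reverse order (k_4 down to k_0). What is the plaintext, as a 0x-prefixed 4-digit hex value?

s_0 = ciphertext = 0x2077
s_1 = InvRound(s_0, k_4) = 0x65D9
s_2 = InvRound(s_1, k_3) = 0xAC59
s_3 = InvRound(s_2, k_2) = 0x4DF2
s_4 = InvRound(s_3, k_1) = 0x1E53
s_5 = InvRound(s_4, k_0) = 0x22BD

0x22BD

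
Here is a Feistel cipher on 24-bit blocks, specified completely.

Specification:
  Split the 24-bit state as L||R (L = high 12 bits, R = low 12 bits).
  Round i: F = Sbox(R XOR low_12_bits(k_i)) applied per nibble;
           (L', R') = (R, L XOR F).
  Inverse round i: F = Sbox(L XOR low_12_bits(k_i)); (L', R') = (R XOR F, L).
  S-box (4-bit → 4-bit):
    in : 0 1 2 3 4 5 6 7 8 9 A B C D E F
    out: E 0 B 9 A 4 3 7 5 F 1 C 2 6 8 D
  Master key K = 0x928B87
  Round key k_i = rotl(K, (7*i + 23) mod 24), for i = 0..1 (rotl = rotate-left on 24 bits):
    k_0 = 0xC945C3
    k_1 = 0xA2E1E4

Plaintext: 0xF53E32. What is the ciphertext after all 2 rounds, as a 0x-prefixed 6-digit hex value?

0x383505

s_0 = plaintext = 0xF53E32
s_1 = Round(s_0, k_0) = 0xE32383
s_2 = Round(s_1, k_1) = 0x383505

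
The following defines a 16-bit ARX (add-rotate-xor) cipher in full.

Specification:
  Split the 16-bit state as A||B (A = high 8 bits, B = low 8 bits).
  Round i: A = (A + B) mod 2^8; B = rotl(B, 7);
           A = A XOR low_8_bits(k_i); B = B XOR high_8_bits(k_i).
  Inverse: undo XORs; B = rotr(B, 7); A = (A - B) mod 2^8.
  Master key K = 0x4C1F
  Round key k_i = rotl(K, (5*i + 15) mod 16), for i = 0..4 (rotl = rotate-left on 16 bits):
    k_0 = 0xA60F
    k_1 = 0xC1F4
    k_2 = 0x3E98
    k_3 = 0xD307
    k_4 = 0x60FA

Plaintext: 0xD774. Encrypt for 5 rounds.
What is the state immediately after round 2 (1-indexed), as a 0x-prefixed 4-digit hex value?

0x148F

s_0 = plaintext = 0xD774
s_1 = Round(s_0, k_0) = 0x449C
s_2 = Round(s_1, k_1) = 0x148F
s_3 = Round(s_2, k_2) = 0x3BF9
s_4 = Round(s_3, k_3) = 0x332F
s_5 = Round(s_4, k_4) = 0x98F7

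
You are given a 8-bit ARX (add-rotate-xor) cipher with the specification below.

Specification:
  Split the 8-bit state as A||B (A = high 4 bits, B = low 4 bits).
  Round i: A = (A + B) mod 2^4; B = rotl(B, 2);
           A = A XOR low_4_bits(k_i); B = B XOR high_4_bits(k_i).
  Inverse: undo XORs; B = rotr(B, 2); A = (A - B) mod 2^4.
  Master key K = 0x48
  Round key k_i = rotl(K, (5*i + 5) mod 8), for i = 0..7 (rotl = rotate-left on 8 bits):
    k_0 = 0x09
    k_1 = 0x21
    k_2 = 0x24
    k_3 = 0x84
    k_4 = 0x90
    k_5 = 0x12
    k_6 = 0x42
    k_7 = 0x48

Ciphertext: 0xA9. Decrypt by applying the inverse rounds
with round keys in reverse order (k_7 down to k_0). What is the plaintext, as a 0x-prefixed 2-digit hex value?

0x79

s_0 = ciphertext = 0xA9
s_1 = InvRound(s_0, k_7) = 0xB7
s_2 = InvRound(s_1, k_6) = 0xDC
s_3 = InvRound(s_2, k_5) = 0x87
s_4 = InvRound(s_3, k_4) = 0xDB
s_5 = InvRound(s_4, k_3) = 0xDC
s_6 = InvRound(s_5, k_2) = 0xEB
s_7 = InvRound(s_6, k_1) = 0x96
s_8 = InvRound(s_7, k_0) = 0x79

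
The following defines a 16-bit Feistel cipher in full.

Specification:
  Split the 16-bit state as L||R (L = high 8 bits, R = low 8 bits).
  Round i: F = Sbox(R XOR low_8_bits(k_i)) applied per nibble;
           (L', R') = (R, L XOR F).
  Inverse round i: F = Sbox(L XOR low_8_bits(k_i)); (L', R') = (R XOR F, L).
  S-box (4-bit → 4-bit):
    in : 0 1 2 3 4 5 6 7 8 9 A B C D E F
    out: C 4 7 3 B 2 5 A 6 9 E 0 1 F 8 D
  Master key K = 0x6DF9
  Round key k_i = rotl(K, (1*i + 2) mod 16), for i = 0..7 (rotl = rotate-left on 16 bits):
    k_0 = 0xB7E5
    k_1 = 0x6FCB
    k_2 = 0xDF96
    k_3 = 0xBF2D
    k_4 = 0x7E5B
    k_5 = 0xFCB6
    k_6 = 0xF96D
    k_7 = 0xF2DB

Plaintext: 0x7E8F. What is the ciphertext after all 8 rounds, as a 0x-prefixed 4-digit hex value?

0xAC79

s_0 = plaintext = 0x7E8F
s_1 = Round(s_0, k_0) = 0x8F20
s_2 = Round(s_1, k_1) = 0x200F
s_3 = Round(s_2, k_2) = 0x0FB9
s_4 = Round(s_3, k_3) = 0xB994
s_5 = Round(s_4, k_4) = 0x94A4
s_6 = Round(s_5, k_5) = 0xA4D3
s_7 = Round(s_6, k_6) = 0xD3AC
s_8 = Round(s_7, k_7) = 0xAC79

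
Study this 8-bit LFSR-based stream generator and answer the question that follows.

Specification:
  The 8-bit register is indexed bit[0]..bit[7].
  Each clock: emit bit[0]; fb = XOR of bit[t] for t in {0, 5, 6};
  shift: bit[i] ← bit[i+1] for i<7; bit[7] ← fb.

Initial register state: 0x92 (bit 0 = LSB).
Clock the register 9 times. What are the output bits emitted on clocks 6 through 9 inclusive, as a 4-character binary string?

reg_0 = 0x92
clock 1: out=0, reg = 0x49
clock 2: out=1, reg = 0x24
clock 3: out=0, reg = 0x92
clock 4: out=0, reg = 0x49
clock 5: out=1, reg = 0x24
clock 6: out=0, reg = 0x92
clock 7: out=0, reg = 0x49
clock 8: out=1, reg = 0x24
clock 9: out=0, reg = 0x92

0010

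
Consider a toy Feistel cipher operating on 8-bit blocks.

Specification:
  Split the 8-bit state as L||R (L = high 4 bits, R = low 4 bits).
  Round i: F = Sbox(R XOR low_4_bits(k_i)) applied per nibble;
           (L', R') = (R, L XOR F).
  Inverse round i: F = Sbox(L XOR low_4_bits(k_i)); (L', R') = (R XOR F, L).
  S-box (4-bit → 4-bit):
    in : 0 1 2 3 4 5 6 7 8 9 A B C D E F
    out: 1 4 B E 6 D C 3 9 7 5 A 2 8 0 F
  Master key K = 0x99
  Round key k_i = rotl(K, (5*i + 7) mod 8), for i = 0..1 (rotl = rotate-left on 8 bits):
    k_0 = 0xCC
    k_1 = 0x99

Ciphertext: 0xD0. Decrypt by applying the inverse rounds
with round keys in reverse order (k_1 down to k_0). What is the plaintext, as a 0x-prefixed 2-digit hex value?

s_0 = ciphertext = 0xD0
s_1 = InvRound(s_0, k_1) = 0x6D
s_2 = InvRound(s_1, k_0) = 0x86

0x86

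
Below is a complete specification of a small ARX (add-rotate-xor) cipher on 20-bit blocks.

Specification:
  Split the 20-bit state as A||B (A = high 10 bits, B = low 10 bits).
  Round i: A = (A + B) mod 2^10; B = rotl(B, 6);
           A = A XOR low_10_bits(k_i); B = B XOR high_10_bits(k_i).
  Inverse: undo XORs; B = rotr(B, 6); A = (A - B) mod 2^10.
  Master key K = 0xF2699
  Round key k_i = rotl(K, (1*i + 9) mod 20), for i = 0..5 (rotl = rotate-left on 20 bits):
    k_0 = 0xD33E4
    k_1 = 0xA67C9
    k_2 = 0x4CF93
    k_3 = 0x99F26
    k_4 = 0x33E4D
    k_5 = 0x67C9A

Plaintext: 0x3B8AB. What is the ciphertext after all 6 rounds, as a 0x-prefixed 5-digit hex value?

s_0 = plaintext = 0x3B8AB
s_1 = Round(s_0, k_0) = 0x9F586
s_2 = Round(s_1, k_1) = 0xF2B01
s_3 = Round(s_2, k_2) = 0x56143
s_4 = Round(s_3, k_3) = 0x6F6B3
s_5 = Round(s_4, k_4) = 0x8F424
s_6 = Round(s_5, k_5) = 0xBEC9D

0xBEC9D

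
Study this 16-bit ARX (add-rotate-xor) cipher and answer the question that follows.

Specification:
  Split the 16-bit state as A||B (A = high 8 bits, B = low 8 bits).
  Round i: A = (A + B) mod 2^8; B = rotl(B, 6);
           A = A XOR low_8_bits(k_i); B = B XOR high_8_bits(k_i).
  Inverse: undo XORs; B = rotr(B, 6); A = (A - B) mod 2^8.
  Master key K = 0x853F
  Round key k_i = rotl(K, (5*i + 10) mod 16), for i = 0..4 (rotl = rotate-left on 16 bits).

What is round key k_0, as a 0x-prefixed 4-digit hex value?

K = 0x853F
k_0 = rotl(K, (5*0+10) mod 16) = rotl(K, 10) = 0xFE14

0xFE14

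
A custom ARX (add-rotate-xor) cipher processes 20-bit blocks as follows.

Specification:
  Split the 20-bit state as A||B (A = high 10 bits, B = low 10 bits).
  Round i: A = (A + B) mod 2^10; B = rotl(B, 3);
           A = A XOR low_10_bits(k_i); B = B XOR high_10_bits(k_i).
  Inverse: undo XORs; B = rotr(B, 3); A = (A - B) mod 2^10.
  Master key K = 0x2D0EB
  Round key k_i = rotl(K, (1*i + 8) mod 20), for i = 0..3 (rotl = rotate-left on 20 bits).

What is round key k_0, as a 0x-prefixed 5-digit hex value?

K = 0x2D0EB
k_0 = rotl(K, (1*0+8) mod 20) = rotl(K, 8) = 0x0EB2D

0x0EB2D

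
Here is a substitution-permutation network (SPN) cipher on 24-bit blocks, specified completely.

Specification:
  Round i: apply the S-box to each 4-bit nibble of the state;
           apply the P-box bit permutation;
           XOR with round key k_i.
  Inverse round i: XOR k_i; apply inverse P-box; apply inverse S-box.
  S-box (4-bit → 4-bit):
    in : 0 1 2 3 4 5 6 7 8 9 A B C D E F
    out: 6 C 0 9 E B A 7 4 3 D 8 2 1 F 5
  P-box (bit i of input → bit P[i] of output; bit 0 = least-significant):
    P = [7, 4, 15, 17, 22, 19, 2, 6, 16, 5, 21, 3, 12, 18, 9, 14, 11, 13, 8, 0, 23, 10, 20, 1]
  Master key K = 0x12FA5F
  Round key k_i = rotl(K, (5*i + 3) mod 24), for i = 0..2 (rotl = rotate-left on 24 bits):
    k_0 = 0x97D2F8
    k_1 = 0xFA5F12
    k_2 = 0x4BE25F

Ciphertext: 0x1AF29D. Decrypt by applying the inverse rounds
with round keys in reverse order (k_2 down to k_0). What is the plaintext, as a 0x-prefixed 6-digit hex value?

s_0 = ciphertext = 0x1AF29D
s_1 = InvRound(s_0, k_2) = 0x12DD3D
s_2 = InvRound(s_1, k_1) = 0x3B8478
s_3 = InvRound(s_2, k_0) = 0x92E8CD

0x92E8CD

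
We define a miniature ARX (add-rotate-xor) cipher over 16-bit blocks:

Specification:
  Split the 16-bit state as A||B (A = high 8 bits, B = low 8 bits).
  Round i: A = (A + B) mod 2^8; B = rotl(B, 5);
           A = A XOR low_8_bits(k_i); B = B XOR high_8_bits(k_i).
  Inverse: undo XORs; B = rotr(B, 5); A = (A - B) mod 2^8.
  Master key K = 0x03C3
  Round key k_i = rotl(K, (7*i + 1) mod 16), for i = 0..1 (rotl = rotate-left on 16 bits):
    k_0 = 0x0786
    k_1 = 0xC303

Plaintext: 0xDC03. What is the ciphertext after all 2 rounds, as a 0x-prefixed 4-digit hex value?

0xC32F

s_0 = plaintext = 0xDC03
s_1 = Round(s_0, k_0) = 0x5967
s_2 = Round(s_1, k_1) = 0xC32F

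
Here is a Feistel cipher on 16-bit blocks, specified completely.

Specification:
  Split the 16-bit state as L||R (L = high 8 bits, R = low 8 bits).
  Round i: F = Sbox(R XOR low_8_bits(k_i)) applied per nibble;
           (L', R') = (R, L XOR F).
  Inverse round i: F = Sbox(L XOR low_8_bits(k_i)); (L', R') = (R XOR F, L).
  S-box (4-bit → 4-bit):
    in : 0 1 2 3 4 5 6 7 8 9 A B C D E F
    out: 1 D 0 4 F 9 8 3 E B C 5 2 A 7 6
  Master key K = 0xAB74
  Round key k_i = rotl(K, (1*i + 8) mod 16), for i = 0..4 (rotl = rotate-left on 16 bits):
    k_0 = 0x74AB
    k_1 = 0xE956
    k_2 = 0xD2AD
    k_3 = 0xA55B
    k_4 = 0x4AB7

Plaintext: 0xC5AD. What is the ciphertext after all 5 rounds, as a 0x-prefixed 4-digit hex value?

s_0 = plaintext = 0xC5AD
s_1 = Round(s_0, k_0) = 0xADDD
s_2 = Round(s_1, k_1) = 0xDD48
s_3 = Round(s_2, k_2) = 0x48A4
s_4 = Round(s_3, k_3) = 0xA42E
s_5 = Round(s_4, k_4) = 0x2E1F

0x2E1F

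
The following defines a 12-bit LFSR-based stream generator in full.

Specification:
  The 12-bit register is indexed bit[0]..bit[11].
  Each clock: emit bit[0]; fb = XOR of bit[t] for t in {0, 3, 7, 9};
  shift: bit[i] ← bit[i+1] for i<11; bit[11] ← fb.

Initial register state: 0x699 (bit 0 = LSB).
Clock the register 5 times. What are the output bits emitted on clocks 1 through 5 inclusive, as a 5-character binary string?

10011

reg_0 = 0x699
clock 1: out=1, reg = 0x34C
clock 2: out=0, reg = 0x1A6
clock 3: out=0, reg = 0x8D3
clock 4: out=1, reg = 0x469
clock 5: out=1, reg = 0x234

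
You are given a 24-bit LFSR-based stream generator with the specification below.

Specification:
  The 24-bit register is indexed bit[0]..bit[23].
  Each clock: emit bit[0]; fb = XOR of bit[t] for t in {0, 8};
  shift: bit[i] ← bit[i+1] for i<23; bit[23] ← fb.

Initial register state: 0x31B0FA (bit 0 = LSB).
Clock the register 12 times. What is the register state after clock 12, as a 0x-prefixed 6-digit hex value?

reg_0 = 0x31B0FA
clock 1: out=0, reg = 0x18D87D
clock 2: out=1, reg = 0x8C6C3E
clock 3: out=0, reg = 0x46361F
clock 4: out=1, reg = 0xA31B0F
clock 5: out=1, reg = 0x518D87
clock 6: out=1, reg = 0x28C6C3
clock 7: out=1, reg = 0x946361
clock 8: out=1, reg = 0x4A31B0
clock 9: out=0, reg = 0xA518D8
clock 10: out=0, reg = 0x528C6C
clock 11: out=0, reg = 0x294636
clock 12: out=0, reg = 0x14A31B

0x14A31B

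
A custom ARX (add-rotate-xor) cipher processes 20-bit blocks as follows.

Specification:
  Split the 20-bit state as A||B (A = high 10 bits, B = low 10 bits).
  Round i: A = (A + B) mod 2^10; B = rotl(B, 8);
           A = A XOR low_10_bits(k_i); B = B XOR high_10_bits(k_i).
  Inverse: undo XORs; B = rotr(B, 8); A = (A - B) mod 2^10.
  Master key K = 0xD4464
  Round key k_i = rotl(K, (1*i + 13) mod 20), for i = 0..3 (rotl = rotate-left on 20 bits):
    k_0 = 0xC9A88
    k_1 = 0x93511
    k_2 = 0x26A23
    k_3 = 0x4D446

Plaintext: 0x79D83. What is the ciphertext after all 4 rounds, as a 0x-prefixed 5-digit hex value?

s_0 = plaintext = 0x79D83
s_1 = Round(s_0, k_0) = 0x78846
s_2 = Round(s_1, k_1) = 0xCE45C
s_3 = Round(s_2, k_2) = 0x6D88D
s_4 = Round(s_3, k_3) = 0x81416

0x81416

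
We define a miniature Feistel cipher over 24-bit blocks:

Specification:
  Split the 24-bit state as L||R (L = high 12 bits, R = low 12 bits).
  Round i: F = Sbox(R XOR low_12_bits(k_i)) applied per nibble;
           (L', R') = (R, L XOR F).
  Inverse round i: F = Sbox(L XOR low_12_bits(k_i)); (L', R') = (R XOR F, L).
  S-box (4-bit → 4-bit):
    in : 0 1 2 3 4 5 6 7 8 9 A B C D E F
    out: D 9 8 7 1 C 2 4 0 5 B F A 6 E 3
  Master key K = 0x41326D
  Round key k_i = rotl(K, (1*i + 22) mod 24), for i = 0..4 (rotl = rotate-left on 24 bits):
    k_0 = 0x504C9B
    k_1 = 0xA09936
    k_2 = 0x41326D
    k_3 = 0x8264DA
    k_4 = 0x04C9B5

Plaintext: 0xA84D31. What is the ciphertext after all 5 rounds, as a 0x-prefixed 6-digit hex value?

s_0 = plaintext = 0xA84D31
s_1 = Round(s_0, k_0) = 0xD3133F
s_2 = Round(s_1, k_1) = 0x33F6E4
s_3 = Round(s_2, k_2) = 0x6E423A
s_4 = Round(s_3, k_3) = 0x23A409
s_5 = Round(s_4, k_4) = 0x4094C0

0x4094C0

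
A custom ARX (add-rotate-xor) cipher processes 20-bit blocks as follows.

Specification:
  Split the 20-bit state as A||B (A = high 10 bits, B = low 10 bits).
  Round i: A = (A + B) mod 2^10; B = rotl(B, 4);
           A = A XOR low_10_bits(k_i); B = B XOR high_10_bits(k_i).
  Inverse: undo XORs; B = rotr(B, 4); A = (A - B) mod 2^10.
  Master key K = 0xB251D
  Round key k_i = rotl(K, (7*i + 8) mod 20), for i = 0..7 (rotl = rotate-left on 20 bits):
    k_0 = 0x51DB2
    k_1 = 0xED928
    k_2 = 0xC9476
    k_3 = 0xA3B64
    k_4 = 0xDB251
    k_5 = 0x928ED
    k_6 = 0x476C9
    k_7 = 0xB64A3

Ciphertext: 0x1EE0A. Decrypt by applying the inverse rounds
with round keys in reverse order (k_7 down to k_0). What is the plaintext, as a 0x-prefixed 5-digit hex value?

s_0 = ciphertext = 0x1EE0A
s_1 = InvRound(s_0, k_7) = 0x02CCD
s_2 = InvRound(s_1, k_6) = 0xA941D
s_3 = InvRound(s_2, k_5) = 0x18DE5
s_4 = InvRound(s_3, k_4) = 0xF2A68
s_5 = InvRound(s_4, k_3) = 0xC818E
s_6 = InvRound(s_5, k_2) = 0x1B2EA
s_7 = InvRound(s_6, k_1) = 0x8BF15
s_8 = InvRound(s_7, k_0) = 0xBE0A5

0xBE0A5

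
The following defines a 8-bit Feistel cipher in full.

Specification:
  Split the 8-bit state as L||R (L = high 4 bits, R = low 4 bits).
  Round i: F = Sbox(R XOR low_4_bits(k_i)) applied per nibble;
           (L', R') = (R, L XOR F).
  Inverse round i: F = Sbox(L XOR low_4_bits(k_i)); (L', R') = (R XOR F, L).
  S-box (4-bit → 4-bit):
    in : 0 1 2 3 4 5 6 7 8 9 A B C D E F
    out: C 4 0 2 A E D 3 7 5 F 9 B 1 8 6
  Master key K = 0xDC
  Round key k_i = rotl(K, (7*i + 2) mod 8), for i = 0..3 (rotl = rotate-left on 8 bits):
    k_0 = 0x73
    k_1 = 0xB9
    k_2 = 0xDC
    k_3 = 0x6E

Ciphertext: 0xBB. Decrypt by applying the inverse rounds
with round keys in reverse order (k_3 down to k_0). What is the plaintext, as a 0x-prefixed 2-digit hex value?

s_0 = ciphertext = 0xBB
s_1 = InvRound(s_0, k_3) = 0x5B
s_2 = InvRound(s_1, k_2) = 0xE5
s_3 = InvRound(s_2, k_1) = 0x6E
s_4 = InvRound(s_3, k_0) = 0x06

0x06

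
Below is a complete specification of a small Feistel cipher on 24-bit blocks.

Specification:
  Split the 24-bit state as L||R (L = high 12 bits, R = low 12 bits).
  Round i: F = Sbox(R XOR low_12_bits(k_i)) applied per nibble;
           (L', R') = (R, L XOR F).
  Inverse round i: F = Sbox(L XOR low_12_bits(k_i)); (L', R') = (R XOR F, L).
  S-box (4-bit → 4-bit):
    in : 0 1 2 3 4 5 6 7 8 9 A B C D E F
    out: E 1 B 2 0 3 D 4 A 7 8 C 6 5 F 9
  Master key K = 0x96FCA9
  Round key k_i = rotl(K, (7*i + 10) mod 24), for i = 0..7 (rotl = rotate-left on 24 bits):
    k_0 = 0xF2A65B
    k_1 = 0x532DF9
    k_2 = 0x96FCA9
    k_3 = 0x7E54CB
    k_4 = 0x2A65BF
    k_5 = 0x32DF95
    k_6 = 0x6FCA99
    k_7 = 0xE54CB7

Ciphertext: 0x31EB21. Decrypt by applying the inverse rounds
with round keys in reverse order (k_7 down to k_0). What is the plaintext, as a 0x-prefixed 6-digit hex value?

0xEDD765

s_0 = ciphertext = 0x31EB21
s_1 = InvRound(s_0, k_7) = 0x2A631E
s_2 = InvRound(s_1, k_6) = 0x9372A6
s_3 = InvRound(s_2, k_5) = 0xF2D937
s_4 = InvRound(s_3, k_4) = 0x14CF2D
s_5 = InvRound(s_4, k_3) = 0xC8914C
s_6 = InvRound(s_5, k_2) = 0xFF2C89
s_7 = InvRound(s_6, k_1) = 0x765FF2
s_8 = InvRound(s_7, k_0) = 0xEDD765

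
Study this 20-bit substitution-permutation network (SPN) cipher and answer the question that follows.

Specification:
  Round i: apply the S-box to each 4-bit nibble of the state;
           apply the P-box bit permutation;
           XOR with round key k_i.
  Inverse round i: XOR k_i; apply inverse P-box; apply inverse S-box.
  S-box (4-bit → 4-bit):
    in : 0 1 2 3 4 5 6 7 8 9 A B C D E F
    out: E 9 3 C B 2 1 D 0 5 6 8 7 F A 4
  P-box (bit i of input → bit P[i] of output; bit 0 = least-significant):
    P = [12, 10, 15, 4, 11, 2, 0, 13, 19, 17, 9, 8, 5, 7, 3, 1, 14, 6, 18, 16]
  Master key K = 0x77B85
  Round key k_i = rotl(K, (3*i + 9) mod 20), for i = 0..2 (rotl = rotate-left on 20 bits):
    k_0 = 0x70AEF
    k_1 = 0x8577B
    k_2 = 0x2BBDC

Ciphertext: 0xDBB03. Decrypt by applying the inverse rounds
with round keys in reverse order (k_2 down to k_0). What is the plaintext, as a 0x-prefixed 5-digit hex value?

s_0 = ciphertext = 0xDBB03
s_1 = InvRound(s_0, k_2) = 0x002AB
s_2 = InvRound(s_1, k_1) = 0x25184
s_3 = InvRound(s_2, k_0) = 0xD7396

0xD7396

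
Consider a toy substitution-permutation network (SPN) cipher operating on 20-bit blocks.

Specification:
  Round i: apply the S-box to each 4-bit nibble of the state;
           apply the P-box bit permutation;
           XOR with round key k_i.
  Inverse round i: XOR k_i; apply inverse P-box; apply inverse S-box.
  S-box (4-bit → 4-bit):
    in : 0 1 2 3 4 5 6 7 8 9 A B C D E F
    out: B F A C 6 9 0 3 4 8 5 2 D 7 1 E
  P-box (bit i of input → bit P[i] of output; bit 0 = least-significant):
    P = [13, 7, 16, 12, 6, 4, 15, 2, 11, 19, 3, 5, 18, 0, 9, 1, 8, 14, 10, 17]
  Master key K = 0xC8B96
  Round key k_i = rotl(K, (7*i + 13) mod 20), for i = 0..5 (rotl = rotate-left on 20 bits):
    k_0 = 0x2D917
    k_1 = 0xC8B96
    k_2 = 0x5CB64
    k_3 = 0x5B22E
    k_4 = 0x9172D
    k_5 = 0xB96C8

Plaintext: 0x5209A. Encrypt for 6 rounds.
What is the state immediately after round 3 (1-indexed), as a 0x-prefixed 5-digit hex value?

s_0 = plaintext = 0x5209A
s_1 = Round(s_0, k_0) = 0x9F030
s_2 = Round(s_1, k_1) = 0x63131
s_3 = Round(s_2, k_2) = 0xC71CA
s_4 = Round(s_3, k_3) = 0xA1F43
s_5 = Round(s_4, k_4) = 0x48016
s_6 = Round(s_5, k_5) = 0x358BC

0xC71CA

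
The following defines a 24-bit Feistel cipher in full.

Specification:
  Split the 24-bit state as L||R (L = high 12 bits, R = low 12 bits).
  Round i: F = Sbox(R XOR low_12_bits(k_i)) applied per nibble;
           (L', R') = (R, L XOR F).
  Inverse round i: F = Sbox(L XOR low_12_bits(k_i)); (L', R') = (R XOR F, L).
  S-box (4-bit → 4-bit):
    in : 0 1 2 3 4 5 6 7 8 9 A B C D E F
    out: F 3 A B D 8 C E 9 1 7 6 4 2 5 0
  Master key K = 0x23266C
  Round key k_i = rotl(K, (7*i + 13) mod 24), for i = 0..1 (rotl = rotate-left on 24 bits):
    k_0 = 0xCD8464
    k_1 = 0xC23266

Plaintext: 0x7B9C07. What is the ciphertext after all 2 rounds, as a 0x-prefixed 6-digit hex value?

s_0 = plaintext = 0x7B9C07
s_1 = Round(s_0, k_0) = 0xC07E72
s_2 = Round(s_1, k_1) = 0xE7283A

0xE7283A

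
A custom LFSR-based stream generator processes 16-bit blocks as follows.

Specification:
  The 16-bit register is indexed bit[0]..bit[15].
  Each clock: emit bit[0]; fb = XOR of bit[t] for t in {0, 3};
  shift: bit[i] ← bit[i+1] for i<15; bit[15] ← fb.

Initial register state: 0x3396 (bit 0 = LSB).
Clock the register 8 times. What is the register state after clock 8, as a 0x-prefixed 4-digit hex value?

0xE433

reg_0 = 0x3396
clock 1: out=0, reg = 0x19CB
clock 2: out=1, reg = 0x0CE5
clock 3: out=1, reg = 0x8672
clock 4: out=0, reg = 0x4339
clock 5: out=1, reg = 0x219C
clock 6: out=0, reg = 0x90CE
clock 7: out=0, reg = 0xC867
clock 8: out=1, reg = 0xE433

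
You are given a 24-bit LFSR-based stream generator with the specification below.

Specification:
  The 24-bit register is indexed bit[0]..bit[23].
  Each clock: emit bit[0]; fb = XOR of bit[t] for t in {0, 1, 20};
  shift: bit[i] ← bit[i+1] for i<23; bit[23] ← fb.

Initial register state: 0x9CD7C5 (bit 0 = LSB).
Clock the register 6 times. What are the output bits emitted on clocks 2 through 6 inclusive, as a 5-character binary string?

reg_0 = 0x9CD7C5
clock 1: out=1, reg = 0x4E6BE2
clock 2: out=0, reg = 0xA735F1
clock 3: out=1, reg = 0xD39AF8
clock 4: out=0, reg = 0xE9CD7C
clock 5: out=0, reg = 0x74E6BE
clock 6: out=0, reg = 0x3A735F

01000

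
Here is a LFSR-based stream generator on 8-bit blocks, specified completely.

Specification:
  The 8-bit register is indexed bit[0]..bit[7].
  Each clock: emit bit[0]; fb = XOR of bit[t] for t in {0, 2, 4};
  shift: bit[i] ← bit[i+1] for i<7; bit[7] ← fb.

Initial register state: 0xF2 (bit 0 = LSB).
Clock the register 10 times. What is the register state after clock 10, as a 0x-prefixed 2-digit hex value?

reg_0 = 0xF2
clock 1: out=0, reg = 0xF9
clock 2: out=1, reg = 0x7C
clock 3: out=0, reg = 0x3E
clock 4: out=0, reg = 0x1F
clock 5: out=1, reg = 0x8F
clock 6: out=1, reg = 0x47
clock 7: out=1, reg = 0x23
clock 8: out=1, reg = 0x91
clock 9: out=1, reg = 0x48
clock 10: out=0, reg = 0x24

0x24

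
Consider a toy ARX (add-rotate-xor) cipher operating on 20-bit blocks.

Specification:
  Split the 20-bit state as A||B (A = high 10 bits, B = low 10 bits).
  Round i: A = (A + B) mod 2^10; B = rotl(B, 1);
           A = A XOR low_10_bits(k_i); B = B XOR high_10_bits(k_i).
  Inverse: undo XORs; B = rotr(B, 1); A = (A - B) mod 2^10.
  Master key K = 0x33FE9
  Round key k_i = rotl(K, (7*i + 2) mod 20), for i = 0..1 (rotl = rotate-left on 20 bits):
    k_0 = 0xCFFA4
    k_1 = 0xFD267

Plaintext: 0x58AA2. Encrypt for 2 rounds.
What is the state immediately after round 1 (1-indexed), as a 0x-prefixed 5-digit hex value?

s_0 = plaintext = 0x58AA2
s_1 = Round(s_0, k_0) = 0xE827A
s_2 = Round(s_1, k_1) = 0x1F701

0xE827A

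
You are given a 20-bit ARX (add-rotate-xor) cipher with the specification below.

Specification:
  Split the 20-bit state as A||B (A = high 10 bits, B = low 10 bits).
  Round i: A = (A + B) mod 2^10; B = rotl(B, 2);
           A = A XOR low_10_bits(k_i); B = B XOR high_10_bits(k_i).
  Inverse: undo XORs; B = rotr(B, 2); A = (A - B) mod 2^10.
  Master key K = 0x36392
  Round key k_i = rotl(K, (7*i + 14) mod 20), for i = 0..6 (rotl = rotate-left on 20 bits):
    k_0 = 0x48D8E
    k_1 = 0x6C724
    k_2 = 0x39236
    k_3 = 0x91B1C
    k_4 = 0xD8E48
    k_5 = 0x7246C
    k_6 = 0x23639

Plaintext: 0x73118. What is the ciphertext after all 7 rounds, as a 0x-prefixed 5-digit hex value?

0x59CB0

s_0 = plaintext = 0x73118
s_1 = Round(s_0, k_0) = 0xDA942
s_2 = Round(s_1, k_1) = 0xE20B8
s_3 = Round(s_2, k_2) = 0x9DA04
s_4 = Round(s_3, k_3) = 0xD9A54
s_5 = Round(s_4, k_4) = 0xFCA31
s_6 = Round(s_5, k_5) = 0x93D0F
s_7 = Round(s_6, k_6) = 0x59CB0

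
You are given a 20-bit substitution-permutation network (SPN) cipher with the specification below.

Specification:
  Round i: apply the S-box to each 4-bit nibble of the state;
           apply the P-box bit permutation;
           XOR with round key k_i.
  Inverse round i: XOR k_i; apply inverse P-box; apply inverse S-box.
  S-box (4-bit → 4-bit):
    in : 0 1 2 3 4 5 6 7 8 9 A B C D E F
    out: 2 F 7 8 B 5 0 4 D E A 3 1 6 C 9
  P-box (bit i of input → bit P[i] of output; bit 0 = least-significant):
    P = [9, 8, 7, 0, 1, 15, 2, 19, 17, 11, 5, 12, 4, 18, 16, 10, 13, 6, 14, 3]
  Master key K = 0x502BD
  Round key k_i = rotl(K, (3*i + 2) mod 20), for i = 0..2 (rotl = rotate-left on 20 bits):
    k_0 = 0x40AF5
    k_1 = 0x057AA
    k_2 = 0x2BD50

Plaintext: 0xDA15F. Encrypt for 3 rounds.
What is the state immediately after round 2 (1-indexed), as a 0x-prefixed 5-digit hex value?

s_0 = plaintext = 0xDA15F
s_1 = Round(s_0, k_0) = 0x25492
s_2 = Round(s_1, k_1) = 0xBAC7E
s_3 = Round(s_2, k_2) = 0x49995

0xBAC7E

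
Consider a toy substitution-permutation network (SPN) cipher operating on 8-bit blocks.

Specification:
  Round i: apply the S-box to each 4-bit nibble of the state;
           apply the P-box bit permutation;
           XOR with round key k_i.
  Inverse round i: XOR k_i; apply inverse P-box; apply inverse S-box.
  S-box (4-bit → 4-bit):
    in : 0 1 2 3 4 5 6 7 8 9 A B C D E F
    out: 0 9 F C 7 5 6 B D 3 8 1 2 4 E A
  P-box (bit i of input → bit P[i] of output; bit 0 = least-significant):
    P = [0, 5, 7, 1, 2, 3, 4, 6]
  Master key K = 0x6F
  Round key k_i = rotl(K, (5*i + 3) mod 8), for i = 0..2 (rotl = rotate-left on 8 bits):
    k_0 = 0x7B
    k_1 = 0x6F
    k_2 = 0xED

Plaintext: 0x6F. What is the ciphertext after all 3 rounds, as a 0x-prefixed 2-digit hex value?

0xA1

s_0 = plaintext = 0x6F
s_1 = Round(s_0, k_0) = 0x41
s_2 = Round(s_1, k_1) = 0x70
s_3 = Round(s_2, k_2) = 0xA1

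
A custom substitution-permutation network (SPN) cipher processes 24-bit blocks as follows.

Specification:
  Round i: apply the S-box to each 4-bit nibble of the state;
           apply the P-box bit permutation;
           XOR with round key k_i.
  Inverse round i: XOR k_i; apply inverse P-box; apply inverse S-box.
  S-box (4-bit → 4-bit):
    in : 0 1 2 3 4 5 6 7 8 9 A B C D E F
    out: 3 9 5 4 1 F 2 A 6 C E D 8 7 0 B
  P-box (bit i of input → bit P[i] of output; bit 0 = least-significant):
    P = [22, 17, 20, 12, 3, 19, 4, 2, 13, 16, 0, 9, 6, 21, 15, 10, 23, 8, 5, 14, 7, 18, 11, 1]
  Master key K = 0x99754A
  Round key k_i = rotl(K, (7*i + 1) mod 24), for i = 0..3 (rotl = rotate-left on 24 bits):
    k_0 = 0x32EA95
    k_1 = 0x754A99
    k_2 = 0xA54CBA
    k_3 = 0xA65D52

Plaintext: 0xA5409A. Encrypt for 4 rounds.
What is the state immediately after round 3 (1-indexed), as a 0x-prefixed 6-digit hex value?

0x169EA6

s_0 = plaintext = 0xA5409A
s_1 = Round(s_0, k_0) = 0xA593E3
s_2 = Round(s_1, k_1) = 0xE187BA
s_3 = Round(s_2, k_2) = 0x169EA6
s_4 = Round(s_3, k_3) = 0xACD8C4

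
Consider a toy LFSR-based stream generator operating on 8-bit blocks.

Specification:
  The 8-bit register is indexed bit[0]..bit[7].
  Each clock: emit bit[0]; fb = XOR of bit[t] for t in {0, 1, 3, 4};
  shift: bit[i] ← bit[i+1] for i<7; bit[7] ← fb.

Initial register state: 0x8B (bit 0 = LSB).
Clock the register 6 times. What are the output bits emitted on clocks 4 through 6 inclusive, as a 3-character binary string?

reg_0 = 0x8B
clock 1: out=1, reg = 0xC5
clock 2: out=1, reg = 0xE2
clock 3: out=0, reg = 0xF1
clock 4: out=1, reg = 0x78
clock 5: out=0, reg = 0x3C
clock 6: out=0, reg = 0x1E

100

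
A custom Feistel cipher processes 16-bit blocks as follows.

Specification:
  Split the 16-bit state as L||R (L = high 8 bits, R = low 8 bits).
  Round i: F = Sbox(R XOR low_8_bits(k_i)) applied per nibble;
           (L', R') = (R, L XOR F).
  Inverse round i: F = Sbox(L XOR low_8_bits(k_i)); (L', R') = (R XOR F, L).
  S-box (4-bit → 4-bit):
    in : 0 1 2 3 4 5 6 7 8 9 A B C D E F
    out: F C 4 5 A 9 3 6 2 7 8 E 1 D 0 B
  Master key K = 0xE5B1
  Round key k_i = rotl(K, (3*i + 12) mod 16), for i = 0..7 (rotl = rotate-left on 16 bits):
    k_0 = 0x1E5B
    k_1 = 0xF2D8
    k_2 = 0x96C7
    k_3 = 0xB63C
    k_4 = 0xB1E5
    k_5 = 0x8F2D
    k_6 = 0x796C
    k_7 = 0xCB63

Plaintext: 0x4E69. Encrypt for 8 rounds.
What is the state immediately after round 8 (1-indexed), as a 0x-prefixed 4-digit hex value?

0x3144

s_0 = plaintext = 0x4E69
s_1 = Round(s_0, k_0) = 0x691A
s_2 = Round(s_1, k_1) = 0x1A7D
s_3 = Round(s_2, k_2) = 0x7DF2
s_4 = Round(s_3, k_3) = 0xF26D
s_5 = Round(s_4, k_4) = 0x6DD0
s_6 = Round(s_5, k_5) = 0xD0D0
s_7 = Round(s_6, k_6) = 0xD031
s_8 = Round(s_7, k_7) = 0x3144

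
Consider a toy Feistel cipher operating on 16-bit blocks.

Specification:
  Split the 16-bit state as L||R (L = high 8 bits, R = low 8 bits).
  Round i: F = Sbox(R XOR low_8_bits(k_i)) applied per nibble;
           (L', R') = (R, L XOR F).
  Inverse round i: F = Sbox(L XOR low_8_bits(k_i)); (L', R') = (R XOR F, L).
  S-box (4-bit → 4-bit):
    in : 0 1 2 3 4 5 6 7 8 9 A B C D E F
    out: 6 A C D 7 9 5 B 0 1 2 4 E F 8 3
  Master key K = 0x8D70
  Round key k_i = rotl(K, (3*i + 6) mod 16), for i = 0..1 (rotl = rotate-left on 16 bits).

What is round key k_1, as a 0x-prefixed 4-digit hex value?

K = 0x8D70
k_0 = rotl(K, (3*0+6) mod 16) = rotl(K, 6) = 0x5C23
k_1 = rotl(K, (3*1+6) mod 16) = rotl(K, 9) = 0xE11A

0xE11A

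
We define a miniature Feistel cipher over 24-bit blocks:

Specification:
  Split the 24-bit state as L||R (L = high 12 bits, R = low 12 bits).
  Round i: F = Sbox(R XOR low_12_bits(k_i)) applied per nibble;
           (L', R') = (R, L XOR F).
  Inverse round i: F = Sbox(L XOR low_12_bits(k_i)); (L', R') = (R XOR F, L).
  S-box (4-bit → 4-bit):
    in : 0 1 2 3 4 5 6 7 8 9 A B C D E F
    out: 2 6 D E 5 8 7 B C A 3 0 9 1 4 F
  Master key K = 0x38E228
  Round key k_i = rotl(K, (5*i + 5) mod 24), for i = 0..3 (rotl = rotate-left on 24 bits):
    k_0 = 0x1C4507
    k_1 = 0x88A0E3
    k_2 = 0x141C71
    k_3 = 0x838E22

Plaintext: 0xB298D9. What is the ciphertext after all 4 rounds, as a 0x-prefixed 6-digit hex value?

s_0 = plaintext = 0xB298D9
s_1 = Round(s_0, k_0) = 0x8D9A3D
s_2 = Round(s_1, k_1) = 0xA3DBCD
s_3 = Round(s_2, k_2) = 0xBCD134
s_4 = Round(s_3, k_3) = 0x1344AA

0x1344AA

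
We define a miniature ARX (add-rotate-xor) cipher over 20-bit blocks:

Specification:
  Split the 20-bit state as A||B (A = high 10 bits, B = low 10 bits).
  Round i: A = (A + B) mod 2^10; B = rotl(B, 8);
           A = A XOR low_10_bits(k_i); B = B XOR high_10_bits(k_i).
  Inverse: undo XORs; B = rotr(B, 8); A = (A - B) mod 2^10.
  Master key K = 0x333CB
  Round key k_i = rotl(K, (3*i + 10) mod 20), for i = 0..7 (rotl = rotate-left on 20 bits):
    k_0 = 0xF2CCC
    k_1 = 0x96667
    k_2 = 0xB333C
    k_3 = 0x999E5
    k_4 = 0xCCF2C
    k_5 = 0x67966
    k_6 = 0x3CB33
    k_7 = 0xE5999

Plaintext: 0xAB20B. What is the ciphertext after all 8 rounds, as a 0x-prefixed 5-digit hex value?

s_0 = plaintext = 0xAB20B
s_1 = Round(s_0, k_0) = 0x1EC49
s_2 = Round(s_1, k_1) = 0xA8F4B
s_3 = Round(s_2, k_2) = 0xB491E
s_4 = Round(s_3, k_3) = 0x85421
s_5 = Round(s_4, k_4) = 0x46A3B
s_6 = Round(s_5, k_5) = 0x8CE10
s_7 = Round(s_6, k_6) = 0xDC076
s_8 = Round(s_7, k_7) = 0x9FD8B

0x9FD8B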